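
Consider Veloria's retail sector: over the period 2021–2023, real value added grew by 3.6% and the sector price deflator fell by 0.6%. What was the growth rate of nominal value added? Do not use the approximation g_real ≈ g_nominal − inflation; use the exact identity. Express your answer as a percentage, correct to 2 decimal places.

(1 + g_nom) = (1 + g_real)(1 + π) = 1.0360 × 0.9940 = 1.02978.

2.98%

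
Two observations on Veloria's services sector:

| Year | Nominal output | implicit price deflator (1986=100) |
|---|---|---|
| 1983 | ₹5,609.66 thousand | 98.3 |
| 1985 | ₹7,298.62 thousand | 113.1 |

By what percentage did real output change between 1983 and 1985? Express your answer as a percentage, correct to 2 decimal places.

Deflate each year: 1983 → 5609.66/0.983 = 5706.67; 1985 → 7298.62/1.131 = 6453.24.
So real output changed by 6453.24/5706.67 − 1 = 0.1308, i.e. 13.08%.

13.08%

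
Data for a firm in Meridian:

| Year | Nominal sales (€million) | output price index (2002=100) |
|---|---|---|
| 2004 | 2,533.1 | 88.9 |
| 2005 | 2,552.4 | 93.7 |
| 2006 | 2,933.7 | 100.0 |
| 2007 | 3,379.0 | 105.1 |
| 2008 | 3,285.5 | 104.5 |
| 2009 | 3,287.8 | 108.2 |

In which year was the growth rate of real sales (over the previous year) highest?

2005: real = 2552.4/0.937 = 2724.01; growth vs 2004 (2849.38) = -4.40%.
2006: real = 2933.7/1.000 = 2933.70; growth vs 2005 (2724.01) = 7.70%.
2007: real = 3379.0/1.051 = 3215.03; growth vs 2006 (2933.70) = 9.59%.
2008: real = 3285.5/1.045 = 3144.02; growth vs 2007 (3215.03) = -2.21%.
2009: real = 3287.8/1.082 = 3038.63; growth vs 2008 (3144.02) = -3.35%.

2007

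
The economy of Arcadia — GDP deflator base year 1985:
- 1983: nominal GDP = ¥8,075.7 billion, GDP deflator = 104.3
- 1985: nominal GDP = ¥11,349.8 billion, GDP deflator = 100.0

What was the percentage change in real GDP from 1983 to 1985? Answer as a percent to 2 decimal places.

46.59%

Real GDP 1983 = 8075.7 / 1.043 = 7742.76.
Real GDP 1985 = 11349.8 / 1.000 = 11349.80.
Real growth = 11349.80 / 7742.76 − 1 = 0.4659.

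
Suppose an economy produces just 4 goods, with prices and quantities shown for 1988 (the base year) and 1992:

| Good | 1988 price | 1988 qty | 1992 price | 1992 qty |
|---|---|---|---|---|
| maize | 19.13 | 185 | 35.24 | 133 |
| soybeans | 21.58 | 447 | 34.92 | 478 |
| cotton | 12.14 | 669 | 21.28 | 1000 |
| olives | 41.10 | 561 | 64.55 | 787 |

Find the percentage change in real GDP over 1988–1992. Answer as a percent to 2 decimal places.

Real GDP 1988 = Nominal GDP 1988 = 19.13·185 + 21.58·447 + 12.14·669 + 41.10·561 = 44364.07.
Real GDP 1992 (at 1988 prices) = 19.13·133 + 21.58·478 + 12.14·1000 + 41.10·787 = 57345.23.
Real growth = 57345.23/44364.07 − 1 = 0.2926.

29.26%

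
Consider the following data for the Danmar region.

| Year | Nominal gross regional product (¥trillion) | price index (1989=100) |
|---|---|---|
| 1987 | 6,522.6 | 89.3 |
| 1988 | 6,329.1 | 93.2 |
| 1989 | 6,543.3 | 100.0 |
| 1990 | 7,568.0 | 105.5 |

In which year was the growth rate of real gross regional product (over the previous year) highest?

1988: real = 6329.1/0.932 = 6790.88; growth vs 1987 (7304.14) = -7.03%.
1989: real = 6543.3/1.000 = 6543.30; growth vs 1988 (6790.88) = -3.65%.
1990: real = 7568.0/1.055 = 7173.46; growth vs 1989 (6543.30) = 9.63%.

1990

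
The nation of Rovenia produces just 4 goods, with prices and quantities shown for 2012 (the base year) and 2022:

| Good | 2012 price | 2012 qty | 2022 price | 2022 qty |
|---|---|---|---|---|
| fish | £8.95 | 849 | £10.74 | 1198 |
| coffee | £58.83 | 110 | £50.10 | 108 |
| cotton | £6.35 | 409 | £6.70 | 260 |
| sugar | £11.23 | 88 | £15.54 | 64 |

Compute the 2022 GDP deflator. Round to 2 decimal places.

Nominal GDP 2022 = 10.74·1198 + 50.10·108 + 6.70·260 + 15.54·64 = 21013.88.
Real GDP 2022 (at 2012 prices) = 8.95·1198 + 58.83·108 + 6.35·260 + 11.23·64 = 19445.46.
Deflator = Nominal/Real × 100 = 21013.88/19445.46 × 100 = 108.066.

108.07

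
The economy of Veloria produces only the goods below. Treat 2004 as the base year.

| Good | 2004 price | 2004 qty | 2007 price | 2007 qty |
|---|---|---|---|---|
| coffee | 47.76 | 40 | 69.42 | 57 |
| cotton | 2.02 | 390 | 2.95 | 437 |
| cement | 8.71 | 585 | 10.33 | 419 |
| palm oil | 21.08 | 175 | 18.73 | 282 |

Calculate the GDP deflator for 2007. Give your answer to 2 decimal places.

112.55

Nominal GDP 2007 = 69.42·57 + 2.95·437 + 10.33·419 + 18.73·282 = 14856.22.
Real GDP 2007 (at 2004 prices) = 47.76·57 + 2.02·437 + 8.71·419 + 21.08·282 = 13199.11.
Deflator = Nominal/Real × 100 = 14856.22/13199.11 × 100 = 112.555.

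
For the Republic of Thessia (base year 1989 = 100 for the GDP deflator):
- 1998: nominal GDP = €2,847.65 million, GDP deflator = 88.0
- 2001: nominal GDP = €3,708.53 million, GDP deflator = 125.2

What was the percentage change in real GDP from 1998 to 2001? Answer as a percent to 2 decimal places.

-8.46%

Real GDP 1998 = 2847.65 / 0.880 = 3235.97.
Real GDP 2001 = 3708.53 / 1.252 = 2962.08.
Real growth = 2962.08 / 3235.97 − 1 = -0.0846.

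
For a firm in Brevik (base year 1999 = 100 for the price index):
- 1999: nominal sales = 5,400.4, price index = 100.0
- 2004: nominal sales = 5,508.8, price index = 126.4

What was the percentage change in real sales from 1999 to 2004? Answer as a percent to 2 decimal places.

Real sales 1999 = 5400.4 / 1.000 = 5400.40.
Real sales 2004 = 5508.8 / 1.264 = 4358.23.
Real growth = 4358.23 / 5400.40 − 1 = -0.1930.

-19.30%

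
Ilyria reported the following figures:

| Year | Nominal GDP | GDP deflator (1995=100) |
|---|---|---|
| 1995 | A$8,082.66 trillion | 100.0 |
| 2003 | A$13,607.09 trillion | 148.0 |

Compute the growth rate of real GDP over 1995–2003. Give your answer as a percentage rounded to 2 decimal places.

13.75%

Real GDP 1995 = 8082.66 / 1.000 = 8082.66.
Real GDP 2003 = 13607.09 / 1.480 = 9193.98.
Real growth = 9193.98 / 8082.66 − 1 = 0.1375.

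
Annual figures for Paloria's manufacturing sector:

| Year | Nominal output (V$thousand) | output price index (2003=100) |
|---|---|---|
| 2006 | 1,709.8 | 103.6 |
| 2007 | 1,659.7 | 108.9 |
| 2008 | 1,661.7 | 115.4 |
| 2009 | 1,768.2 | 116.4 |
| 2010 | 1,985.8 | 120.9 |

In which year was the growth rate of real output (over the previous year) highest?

2010

2007: real = 1659.7/1.089 = 1524.06; growth vs 2006 (1650.39) = -7.65%.
2008: real = 1661.7/1.154 = 1439.95; growth vs 2007 (1524.06) = -5.52%.
2009: real = 1768.2/1.164 = 1519.07; growth vs 2008 (1439.95) = 5.49%.
2010: real = 1985.8/1.209 = 1642.51; growth vs 2009 (1519.07) = 8.13%.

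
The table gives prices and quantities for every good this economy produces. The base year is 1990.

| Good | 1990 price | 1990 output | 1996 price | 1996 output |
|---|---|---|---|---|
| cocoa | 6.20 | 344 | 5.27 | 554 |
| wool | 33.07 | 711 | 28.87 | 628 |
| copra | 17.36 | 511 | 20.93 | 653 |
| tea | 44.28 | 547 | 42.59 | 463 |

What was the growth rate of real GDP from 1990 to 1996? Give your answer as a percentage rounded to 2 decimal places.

-4.59%

Real GDP 1990 = Nominal GDP 1990 = 6.20·344 + 33.07·711 + 17.36·511 + 44.28·547 = 58737.69.
Real GDP 1996 (at 1990 prices) = 6.20·554 + 33.07·628 + 17.36·653 + 44.28·463 = 56040.48.
Real growth = 56040.48/58737.69 − 1 = -0.0459.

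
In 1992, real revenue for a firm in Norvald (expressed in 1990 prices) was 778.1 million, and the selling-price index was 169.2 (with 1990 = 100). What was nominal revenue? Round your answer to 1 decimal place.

Nominal revenue = Real × (selling-price index/100) = 778.1 × 1.692 = 1316.55.

1,316.5 million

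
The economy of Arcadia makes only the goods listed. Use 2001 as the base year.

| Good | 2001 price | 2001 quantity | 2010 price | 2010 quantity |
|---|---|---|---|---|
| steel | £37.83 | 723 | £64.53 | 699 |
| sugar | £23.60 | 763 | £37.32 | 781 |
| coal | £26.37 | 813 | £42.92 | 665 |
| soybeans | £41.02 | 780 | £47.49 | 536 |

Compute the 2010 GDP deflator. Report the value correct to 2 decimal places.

151.96

Nominal GDP 2010 = 64.53·699 + 37.32·781 + 42.92·665 + 47.49·536 = 128249.83.
Real GDP 2010 (at 2001 prices) = 37.83·699 + 23.60·781 + 26.37·665 + 41.02·536 = 84397.54.
Deflator = Nominal/Real × 100 = 128249.83/84397.54 × 100 = 151.959.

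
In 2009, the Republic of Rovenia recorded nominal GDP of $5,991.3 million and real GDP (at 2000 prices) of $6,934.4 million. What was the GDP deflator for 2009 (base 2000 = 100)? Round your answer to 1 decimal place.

86.4

GDP deflator = (Nominal / Real) × 100 = 5991.3 / 6934.4 × 100 = 86.40.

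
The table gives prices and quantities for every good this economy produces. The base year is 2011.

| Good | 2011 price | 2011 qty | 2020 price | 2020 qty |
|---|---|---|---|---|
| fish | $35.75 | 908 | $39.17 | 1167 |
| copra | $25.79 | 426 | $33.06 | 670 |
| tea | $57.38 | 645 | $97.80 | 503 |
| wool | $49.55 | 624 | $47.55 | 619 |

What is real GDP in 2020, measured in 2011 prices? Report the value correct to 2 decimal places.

Real GDP 2020 = Σ (p_2011 × q_2020) = 35.75·1167 + 25.79·670 + 57.38·503 + 49.55·619 = 118533.14.

$118533.14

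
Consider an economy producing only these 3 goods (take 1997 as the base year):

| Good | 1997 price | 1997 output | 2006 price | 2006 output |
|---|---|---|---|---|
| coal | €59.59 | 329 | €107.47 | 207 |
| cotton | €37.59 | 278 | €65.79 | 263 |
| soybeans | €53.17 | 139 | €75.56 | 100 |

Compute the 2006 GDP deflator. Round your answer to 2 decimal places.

171.05

Nominal GDP 2006 = 107.47·207 + 65.79·263 + 75.56·100 = 47105.06.
Real GDP 2006 (at 1997 prices) = 59.59·207 + 37.59·263 + 53.17·100 = 27538.30.
Deflator = Nominal/Real × 100 = 47105.06/27538.30 × 100 = 171.053.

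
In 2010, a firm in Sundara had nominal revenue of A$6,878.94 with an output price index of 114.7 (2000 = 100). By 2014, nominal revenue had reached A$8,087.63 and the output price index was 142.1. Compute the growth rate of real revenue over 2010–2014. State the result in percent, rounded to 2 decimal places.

Deflate each year: 2010 → 6878.94/1.147 = 5997.33; 2014 → 8087.63/1.421 = 5691.51.
So real revenue changed by 5691.51/5997.33 − 1 = -0.0510, i.e. -5.10%.

-5.10%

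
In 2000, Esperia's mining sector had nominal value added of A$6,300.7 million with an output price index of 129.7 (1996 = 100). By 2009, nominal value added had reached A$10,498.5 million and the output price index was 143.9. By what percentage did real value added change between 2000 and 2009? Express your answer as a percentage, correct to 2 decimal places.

Real value added 2000 = 6300.7 / 1.297 = 4857.90.
Real value added 2009 = 10498.5 / 1.439 = 7295.69.
Real growth = 7295.69 / 4857.90 − 1 = 0.5018.

50.18%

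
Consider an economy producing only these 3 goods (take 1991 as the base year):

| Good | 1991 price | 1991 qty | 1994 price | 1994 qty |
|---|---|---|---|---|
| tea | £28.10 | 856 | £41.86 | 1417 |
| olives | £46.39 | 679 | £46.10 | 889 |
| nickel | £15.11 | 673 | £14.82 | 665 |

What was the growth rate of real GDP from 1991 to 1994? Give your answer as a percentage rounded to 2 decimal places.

Real GDP 1991 = Nominal GDP 1991 = 28.10·856 + 46.39·679 + 15.11·673 = 65721.44.
Real GDP 1994 (at 1991 prices) = 28.10·1417 + 46.39·889 + 15.11·665 = 91106.56.
Real growth = 91106.56/65721.44 − 1 = 0.3863.

38.63%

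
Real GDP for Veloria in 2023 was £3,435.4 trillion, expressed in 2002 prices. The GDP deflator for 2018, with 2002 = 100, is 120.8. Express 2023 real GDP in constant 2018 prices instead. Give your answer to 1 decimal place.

£4,150.0 trillion

Real GDP in 2018 prices = Real GDP in 2002 prices × (P_2018/P_2002) = 3435.4 × 1.208 = 4149.96.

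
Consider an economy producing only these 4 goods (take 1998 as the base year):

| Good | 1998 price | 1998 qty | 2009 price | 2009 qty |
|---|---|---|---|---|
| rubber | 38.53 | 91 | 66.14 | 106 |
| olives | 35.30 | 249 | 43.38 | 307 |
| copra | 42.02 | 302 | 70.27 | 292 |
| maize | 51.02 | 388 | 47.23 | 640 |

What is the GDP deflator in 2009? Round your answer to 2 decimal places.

118.77

Nominal GDP 2009 = 66.14·106 + 43.38·307 + 70.27·292 + 47.23·640 = 71074.54.
Real GDP 2009 (at 1998 prices) = 38.53·106 + 35.30·307 + 42.02·292 + 51.02·640 = 59843.92.
Deflator = Nominal/Real × 100 = 71074.54/59843.92 × 100 = 118.767.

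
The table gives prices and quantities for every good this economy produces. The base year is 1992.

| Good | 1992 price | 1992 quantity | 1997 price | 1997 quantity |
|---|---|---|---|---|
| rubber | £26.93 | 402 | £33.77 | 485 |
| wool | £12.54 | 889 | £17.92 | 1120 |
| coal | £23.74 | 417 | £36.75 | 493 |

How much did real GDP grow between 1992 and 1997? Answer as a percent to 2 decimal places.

21.76%

Real GDP 1992 = Nominal GDP 1992 = 26.93·402 + 12.54·889 + 23.74·417 = 31873.50.
Real GDP 1997 (at 1992 prices) = 26.93·485 + 12.54·1120 + 23.74·493 = 38809.67.
Real growth = 38809.67/31873.50 − 1 = 0.2176.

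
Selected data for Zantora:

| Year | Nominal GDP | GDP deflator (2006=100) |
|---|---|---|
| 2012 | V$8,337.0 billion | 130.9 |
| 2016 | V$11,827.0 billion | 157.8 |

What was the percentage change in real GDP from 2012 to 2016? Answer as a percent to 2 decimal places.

17.68%

Real GDP 2012 = 8337.0 / 1.309 = 6368.98.
Real GDP 2016 = 11827.0 / 1.578 = 7494.93.
Real growth = 7494.93 / 6368.98 − 1 = 0.1768.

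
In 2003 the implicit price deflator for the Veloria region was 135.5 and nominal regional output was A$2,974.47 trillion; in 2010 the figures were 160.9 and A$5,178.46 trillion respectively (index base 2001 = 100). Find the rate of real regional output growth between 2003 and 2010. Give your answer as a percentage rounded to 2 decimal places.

46.61%

Real regional output 2003 = 2974.47 / 1.355 = 2195.18.
Real regional output 2010 = 5178.46 / 1.609 = 3218.43.
Real growth = 3218.43 / 2195.18 − 1 = 0.4661.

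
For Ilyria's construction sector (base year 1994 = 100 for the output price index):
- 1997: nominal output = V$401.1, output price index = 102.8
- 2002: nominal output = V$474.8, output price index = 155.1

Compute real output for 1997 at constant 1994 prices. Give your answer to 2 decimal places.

Real output = Nominal / (output price index/100) = 401.1 / 1.028 = 390.18.

V$390.18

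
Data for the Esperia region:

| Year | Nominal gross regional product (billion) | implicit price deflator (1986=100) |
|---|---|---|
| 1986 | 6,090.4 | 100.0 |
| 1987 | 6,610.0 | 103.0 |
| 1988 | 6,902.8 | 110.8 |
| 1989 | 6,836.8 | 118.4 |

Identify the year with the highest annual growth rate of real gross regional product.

1987

1987: real = 6610.0/1.030 = 6417.48; growth vs 1986 (6090.40) = 5.37%.
1988: real = 6902.8/1.108 = 6229.96; growth vs 1987 (6417.48) = -2.92%.
1989: real = 6836.8/1.184 = 5774.32; growth vs 1988 (6229.96) = -7.31%.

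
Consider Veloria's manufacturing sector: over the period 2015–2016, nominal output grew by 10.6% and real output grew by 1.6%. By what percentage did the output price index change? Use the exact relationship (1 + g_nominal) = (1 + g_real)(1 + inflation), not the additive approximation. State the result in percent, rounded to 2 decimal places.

(1 + g_nom) = (1 + g_real)(1 + π), so π = 1.1060 / 1.0160 − 1 = 0.08858.

8.86%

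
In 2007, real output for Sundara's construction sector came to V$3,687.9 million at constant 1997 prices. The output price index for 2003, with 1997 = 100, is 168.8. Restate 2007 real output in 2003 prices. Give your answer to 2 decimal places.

Real output in 2003 prices = Real output in 1997 prices × (P_2003/P_1997) = 3687.9 × 1.688 = 6225.18.

V$6,225.18 million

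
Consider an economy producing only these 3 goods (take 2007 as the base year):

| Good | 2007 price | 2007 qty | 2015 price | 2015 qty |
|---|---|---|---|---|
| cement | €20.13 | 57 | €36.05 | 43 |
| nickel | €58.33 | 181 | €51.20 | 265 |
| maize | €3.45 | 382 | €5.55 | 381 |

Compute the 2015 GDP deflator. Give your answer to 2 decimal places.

97.70

Nominal GDP 2015 = 36.05·43 + 51.20·265 + 5.55·381 = 17232.70.
Real GDP 2015 (at 2007 prices) = 20.13·43 + 58.33·265 + 3.45·381 = 17637.49.
Deflator = Nominal/Real × 100 = 17232.70/17637.49 × 100 = 97.705.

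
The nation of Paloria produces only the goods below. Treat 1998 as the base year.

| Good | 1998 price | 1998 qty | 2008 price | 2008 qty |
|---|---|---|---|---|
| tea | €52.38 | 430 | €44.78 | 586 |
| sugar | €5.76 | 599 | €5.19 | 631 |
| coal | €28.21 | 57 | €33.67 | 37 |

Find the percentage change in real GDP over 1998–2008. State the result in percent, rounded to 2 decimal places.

28.25%

Real GDP 1998 = Nominal GDP 1998 = 52.38·430 + 5.76·599 + 28.21·57 = 27581.61.
Real GDP 2008 (at 1998 prices) = 52.38·586 + 5.76·631 + 28.21·37 = 35373.01.
Real growth = 35373.01/27581.61 − 1 = 0.2825.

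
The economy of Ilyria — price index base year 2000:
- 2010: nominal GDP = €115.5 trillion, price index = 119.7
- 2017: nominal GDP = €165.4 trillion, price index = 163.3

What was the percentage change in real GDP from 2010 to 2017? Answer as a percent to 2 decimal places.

4.97%

Real GDP 2010 = 115.5 / 1.197 = 96.49.
Real GDP 2017 = 165.4 / 1.633 = 101.29.
Real growth = 101.29 / 96.49 − 1 = 0.0497.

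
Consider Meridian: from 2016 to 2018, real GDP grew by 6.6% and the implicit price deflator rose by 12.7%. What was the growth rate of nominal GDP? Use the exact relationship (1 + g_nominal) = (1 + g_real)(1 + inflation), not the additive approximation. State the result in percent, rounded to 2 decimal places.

(1 + g_nom) = (1 + g_real)(1 + π) = 1.0660 × 1.1270 = 1.20138.

20.14%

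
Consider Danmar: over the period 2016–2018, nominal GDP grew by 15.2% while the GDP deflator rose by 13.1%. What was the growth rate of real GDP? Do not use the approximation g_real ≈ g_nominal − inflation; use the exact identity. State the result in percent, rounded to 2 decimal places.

1.86%

(1 + g_nom) = (1 + g_real)(1 + π), so g_real = 1.1520 / 1.1310 − 1 = 0.01857.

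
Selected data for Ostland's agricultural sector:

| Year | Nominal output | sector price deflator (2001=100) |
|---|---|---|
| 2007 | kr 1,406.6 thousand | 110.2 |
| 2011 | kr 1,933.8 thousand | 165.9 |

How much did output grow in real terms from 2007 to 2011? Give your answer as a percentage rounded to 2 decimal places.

-8.68%

Real output 2007 = 1406.6 / 1.102 = 1276.41.
Real output 2011 = 1933.8 / 1.659 = 1165.64.
Real growth = 1165.64 / 1276.41 − 1 = -0.0868.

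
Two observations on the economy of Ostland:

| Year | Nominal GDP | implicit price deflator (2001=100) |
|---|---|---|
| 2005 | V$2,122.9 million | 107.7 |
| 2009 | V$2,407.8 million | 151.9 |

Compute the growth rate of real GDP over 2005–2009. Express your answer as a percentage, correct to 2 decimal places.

-19.58%

Real GDP 2005 = 2122.9 / 1.077 = 1971.12.
Real GDP 2009 = 2407.8 / 1.519 = 1585.12.
Real growth = 1585.12 / 1971.12 − 1 = -0.1958.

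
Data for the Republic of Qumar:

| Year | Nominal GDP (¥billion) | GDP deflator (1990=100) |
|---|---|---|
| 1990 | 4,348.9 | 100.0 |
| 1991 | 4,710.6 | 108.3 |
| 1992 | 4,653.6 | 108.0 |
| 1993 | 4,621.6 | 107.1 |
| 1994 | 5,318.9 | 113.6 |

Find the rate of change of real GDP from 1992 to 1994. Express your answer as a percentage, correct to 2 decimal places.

8.66%

Real GDP 1992 = 4653.6/1.080 = 4308.89.
Real GDP 1994 = 5318.9/1.136 = 4682.13.
Change = 4682.13/4308.89 − 1 = 0.0866.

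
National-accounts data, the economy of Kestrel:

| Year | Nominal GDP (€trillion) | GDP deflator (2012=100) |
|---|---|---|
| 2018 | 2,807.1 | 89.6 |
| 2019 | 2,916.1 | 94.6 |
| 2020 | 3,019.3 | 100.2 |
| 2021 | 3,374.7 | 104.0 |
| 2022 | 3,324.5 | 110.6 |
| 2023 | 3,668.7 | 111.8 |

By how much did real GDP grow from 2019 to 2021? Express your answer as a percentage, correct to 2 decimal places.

5.27%

Real GDP 2019 = 2916.1/0.946 = 3082.56.
Real GDP 2021 = 3374.7/1.040 = 3244.90.
Change = 3244.90/3082.56 − 1 = 0.0527.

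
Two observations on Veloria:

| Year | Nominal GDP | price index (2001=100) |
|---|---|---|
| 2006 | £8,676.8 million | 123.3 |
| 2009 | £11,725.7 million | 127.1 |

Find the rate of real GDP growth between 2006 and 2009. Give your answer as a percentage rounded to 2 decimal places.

31.10%

Real GDP 2006 = 8676.8 / 1.233 = 7037.15.
Real GDP 2009 = 11725.7 / 1.271 = 9225.57.
Real growth = 9225.57 / 7037.15 − 1 = 0.3110.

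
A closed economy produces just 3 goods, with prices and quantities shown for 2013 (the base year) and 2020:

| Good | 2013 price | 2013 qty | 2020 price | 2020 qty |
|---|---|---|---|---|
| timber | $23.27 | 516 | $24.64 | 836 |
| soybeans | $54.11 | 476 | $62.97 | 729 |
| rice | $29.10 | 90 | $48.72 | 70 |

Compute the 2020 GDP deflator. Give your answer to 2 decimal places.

Nominal GDP 2020 = 24.64·836 + 62.97·729 + 48.72·70 = 69914.57.
Real GDP 2020 (at 2013 prices) = 23.27·836 + 54.11·729 + 29.10·70 = 60936.91.
Deflator = Nominal/Real × 100 = 69914.57/60936.91 × 100 = 114.733.

114.73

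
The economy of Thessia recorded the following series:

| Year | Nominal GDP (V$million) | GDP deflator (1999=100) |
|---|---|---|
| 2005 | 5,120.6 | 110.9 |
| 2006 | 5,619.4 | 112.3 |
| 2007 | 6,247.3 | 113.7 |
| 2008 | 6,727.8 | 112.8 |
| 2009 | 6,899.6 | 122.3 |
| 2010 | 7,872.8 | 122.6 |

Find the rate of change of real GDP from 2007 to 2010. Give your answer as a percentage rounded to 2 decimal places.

Real GDP 2007 = 6247.3/1.137 = 5494.55.
Real GDP 2010 = 7872.8/1.226 = 6421.53.
Change = 6421.53/5494.55 − 1 = 0.1687.

16.87%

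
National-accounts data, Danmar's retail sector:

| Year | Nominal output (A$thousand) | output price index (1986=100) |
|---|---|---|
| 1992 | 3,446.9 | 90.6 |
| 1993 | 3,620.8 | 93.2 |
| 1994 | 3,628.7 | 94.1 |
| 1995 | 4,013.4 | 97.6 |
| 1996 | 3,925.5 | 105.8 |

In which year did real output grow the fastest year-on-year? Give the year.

1995

1993: real = 3620.8/0.932 = 3884.98; growth vs 1992 (3804.53) = 2.11%.
1994: real = 3628.7/0.941 = 3856.22; growth vs 1993 (3884.98) = -0.74%.
1995: real = 4013.4/0.976 = 4112.09; growth vs 1994 (3856.22) = 6.64%.
1996: real = 3925.5/1.058 = 3710.30; growth vs 1995 (4112.09) = -9.77%.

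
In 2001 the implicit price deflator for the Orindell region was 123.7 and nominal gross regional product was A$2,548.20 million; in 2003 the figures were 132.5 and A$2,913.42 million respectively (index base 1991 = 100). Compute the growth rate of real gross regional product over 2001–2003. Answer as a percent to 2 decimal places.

Deflate each year: 2001 → 2548.20/1.237 = 2059.98; 2003 → 2913.42/1.325 = 2198.81.
So real gross regional product changed by 2198.81/2059.98 − 1 = 0.0674, i.e. 6.74%.

6.74%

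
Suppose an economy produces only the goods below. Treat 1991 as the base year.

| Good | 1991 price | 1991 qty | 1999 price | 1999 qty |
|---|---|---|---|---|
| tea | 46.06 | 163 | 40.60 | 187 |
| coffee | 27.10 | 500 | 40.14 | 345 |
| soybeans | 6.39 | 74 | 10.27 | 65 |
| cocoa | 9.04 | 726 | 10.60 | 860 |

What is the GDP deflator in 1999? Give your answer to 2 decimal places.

Nominal GDP 1999 = 40.60·187 + 40.14·345 + 10.27·65 + 10.60·860 = 31224.05.
Real GDP 1999 (at 1991 prices) = 46.06·187 + 27.10·345 + 6.39·65 + 9.04·860 = 26152.47.
Deflator = Nominal/Real × 100 = 31224.05/26152.47 × 100 = 119.392.

119.39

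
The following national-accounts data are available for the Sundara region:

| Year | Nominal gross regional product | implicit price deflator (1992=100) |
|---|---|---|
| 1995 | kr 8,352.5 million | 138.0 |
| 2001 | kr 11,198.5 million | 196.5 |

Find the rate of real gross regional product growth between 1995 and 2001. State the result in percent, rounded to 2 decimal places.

-5.84%

Real gross regional product 1995 = 8352.5 / 1.380 = 6052.54.
Real gross regional product 2001 = 11198.5 / 1.965 = 5698.98.
Real growth = 5698.98 / 6052.54 − 1 = -0.0584.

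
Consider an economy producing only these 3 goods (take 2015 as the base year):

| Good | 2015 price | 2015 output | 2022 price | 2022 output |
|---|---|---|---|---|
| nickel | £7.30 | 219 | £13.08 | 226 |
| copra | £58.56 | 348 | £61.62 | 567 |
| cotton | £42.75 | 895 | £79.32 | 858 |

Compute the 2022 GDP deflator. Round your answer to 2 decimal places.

Nominal GDP 2022 = 13.08·226 + 61.62·567 + 79.32·858 = 105951.18.
Real GDP 2022 (at 2015 prices) = 7.30·226 + 58.56·567 + 42.75·858 = 71532.82.
Deflator = Nominal/Real × 100 = 105951.18/71532.82 × 100 = 148.115.

148.12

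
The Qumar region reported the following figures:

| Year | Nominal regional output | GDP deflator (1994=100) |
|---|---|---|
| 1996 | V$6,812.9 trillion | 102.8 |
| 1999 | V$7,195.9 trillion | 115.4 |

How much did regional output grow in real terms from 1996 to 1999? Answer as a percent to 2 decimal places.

Deflate each year: 1996 → 6812.9/1.028 = 6627.33; 1999 → 7195.9/1.154 = 6235.62.
So real regional output changed by 6235.62/6627.33 − 1 = -0.0591, i.e. -5.91%.

-5.91%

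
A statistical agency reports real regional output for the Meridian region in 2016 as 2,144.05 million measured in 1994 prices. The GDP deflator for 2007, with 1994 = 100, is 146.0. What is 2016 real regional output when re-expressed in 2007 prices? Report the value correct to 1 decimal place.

3,130.3 million

Real regional output in 2007 prices = Real regional output in 1994 prices × (P_2007/P_1994) = 2144.05 × 1.460 = 3130.31.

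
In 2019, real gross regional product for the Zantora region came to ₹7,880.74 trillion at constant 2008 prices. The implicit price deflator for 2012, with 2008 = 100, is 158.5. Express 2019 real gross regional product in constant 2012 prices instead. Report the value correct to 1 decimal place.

₹12,491.0 trillion

Real gross regional product in 2012 prices = Real gross regional product in 2008 prices × (P_2012/P_2008) = 7880.74 × 1.585 = 12490.97.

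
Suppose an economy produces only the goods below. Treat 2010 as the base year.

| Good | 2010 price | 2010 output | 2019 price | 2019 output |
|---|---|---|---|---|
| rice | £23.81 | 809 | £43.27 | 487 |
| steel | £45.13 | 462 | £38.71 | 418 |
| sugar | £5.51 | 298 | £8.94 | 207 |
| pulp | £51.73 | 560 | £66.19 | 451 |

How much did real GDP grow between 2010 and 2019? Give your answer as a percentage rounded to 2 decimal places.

Real GDP 2010 = Nominal GDP 2010 = 23.81·809 + 45.13·462 + 5.51·298 + 51.73·560 = 70723.13.
Real GDP 2019 (at 2010 prices) = 23.81·487 + 45.13·418 + 5.51·207 + 51.73·451 = 54930.61.
Real growth = 54930.61/70723.13 − 1 = -0.2233.

-22.33%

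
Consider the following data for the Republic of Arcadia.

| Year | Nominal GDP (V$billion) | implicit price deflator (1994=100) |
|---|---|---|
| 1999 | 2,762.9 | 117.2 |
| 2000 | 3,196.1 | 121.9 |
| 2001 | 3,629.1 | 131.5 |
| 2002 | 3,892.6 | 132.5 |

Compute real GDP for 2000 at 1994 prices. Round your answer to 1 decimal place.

Real GDP 2000 = 3196.1 / 1.219 = 2621.90.

V$2,621.9 billion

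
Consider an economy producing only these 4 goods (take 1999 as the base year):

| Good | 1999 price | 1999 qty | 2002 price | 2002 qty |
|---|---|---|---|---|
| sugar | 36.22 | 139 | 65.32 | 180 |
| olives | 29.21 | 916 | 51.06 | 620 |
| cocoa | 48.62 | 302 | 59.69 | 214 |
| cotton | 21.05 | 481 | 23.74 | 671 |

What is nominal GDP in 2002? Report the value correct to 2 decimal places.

72118.00

Nominal GDP 2002 = Σ (p_2002 × q_2002) = 65.32·180 + 51.06·620 + 59.69·214 + 23.74·671 = 72118.00.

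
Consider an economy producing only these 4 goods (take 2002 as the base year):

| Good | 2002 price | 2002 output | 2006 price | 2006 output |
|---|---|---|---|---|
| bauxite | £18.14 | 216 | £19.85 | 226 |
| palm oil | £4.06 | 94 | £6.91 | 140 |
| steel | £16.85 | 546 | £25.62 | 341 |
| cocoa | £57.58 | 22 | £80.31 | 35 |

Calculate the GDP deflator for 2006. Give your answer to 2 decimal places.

Nominal GDP 2006 = 19.85·226 + 6.91·140 + 25.62·341 + 80.31·35 = 17000.77.
Real GDP 2006 (at 2002 prices) = 18.14·226 + 4.06·140 + 16.85·341 + 57.58·35 = 12429.19.
Deflator = Nominal/Real × 100 = 17000.77/12429.19 × 100 = 136.781.

136.78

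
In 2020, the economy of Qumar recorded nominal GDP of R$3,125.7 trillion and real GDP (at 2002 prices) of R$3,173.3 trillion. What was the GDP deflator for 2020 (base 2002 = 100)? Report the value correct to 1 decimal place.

98.5

GDP deflator = (Nominal / Real) × 100 = 3125.7 / 3173.3 × 100 = 98.50.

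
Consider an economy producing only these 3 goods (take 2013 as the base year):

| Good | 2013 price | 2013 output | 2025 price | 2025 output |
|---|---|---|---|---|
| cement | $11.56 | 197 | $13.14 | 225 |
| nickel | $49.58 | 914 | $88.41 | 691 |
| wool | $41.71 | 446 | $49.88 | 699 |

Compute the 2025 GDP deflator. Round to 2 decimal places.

149.83

Nominal GDP 2025 = 13.14·225 + 88.41·691 + 49.88·699 = 98913.93.
Real GDP 2025 (at 2013 prices) = 11.56·225 + 49.58·691 + 41.71·699 = 66016.07.
Deflator = Nominal/Real × 100 = 98913.93/66016.07 × 100 = 149.833.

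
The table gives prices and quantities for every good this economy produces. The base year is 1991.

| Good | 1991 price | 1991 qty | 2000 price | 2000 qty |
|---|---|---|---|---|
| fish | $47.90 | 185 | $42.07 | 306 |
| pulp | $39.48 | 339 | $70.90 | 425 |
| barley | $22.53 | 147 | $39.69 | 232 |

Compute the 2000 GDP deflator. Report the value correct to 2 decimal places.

Nominal GDP 2000 = 42.07·306 + 70.90·425 + 39.69·232 = 52214.00.
Real GDP 2000 (at 1991 prices) = 47.90·306 + 39.48·425 + 22.53·232 = 36663.36.
Deflator = Nominal/Real × 100 = 52214.00/36663.36 × 100 = 142.415.

142.41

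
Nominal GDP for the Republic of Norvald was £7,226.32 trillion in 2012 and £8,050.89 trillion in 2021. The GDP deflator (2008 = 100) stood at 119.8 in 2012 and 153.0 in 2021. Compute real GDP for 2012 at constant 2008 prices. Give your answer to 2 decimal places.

Real GDP = Nominal / (GDP deflator/100) = 7226.32 / 1.198 = 6031.99.

£6,031.99 trillion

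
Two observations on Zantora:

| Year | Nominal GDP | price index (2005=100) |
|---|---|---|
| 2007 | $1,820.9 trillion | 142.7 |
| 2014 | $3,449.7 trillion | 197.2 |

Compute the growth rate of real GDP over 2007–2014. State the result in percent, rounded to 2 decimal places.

Deflate each year: 2007 → 1820.9/1.427 = 1276.03; 2014 → 3449.7/1.972 = 1749.34.
So real GDP changed by 1749.34/1276.03 − 1 = 0.3709, i.e. 37.09%.

37.09%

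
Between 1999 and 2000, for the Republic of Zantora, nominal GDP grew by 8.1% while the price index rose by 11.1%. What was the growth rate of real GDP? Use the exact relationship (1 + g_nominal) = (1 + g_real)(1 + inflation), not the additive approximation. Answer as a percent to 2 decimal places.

(1 + g_nom) = (1 + g_real)(1 + π), so g_real = 1.0810 / 1.1110 − 1 = -0.02700.

-2.70%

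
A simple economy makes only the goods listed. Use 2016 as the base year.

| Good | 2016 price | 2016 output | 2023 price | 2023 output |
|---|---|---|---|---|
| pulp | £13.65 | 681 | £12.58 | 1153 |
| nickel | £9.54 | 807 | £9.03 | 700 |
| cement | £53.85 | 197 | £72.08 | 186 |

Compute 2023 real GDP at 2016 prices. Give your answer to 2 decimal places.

£32432.55

Real GDP 2023 = Σ (p_2016 × q_2023) = 13.65·1153 + 9.54·700 + 53.85·186 = 32432.55.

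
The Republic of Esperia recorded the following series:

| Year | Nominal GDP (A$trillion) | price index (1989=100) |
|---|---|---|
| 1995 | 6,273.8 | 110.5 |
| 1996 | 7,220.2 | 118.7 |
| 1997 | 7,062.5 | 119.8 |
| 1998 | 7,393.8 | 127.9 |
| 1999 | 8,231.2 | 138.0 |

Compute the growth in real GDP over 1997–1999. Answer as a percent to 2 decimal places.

1.18%

Real GDP 1997 = 7062.5/1.198 = 5895.24.
Real GDP 1999 = 8231.2/1.380 = 5964.64.
Change = 5964.64/5895.24 − 1 = 0.0118.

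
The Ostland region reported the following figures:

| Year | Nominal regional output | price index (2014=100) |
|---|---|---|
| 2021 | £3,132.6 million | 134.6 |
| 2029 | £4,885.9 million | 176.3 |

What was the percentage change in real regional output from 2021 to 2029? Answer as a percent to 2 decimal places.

Deflate each year: 2021 → 3132.6/1.346 = 2327.34; 2029 → 4885.9/1.763 = 2771.36.
So real regional output changed by 2771.36/2327.34 − 1 = 0.1908, i.e. 19.08%.

19.08%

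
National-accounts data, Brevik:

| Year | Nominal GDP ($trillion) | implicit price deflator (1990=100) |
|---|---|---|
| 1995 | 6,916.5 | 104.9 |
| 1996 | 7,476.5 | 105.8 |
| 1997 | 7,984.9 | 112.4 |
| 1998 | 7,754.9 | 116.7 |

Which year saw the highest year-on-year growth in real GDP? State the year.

1996

1996: real = 7476.5/1.058 = 7066.64; growth vs 1995 (6593.42) = 7.18%.
1997: real = 7984.9/1.124 = 7104.00; growth vs 1996 (7066.64) = 0.53%.
1998: real = 7754.9/1.167 = 6645.16; growth vs 1997 (7104.00) = -6.46%.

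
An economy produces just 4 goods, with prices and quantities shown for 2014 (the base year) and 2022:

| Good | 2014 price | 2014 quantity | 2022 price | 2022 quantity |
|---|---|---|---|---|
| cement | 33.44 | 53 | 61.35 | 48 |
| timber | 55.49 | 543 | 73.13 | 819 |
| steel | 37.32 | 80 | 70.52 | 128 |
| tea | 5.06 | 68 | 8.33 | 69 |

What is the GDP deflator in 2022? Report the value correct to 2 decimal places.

138.83

Nominal GDP 2022 = 61.35·48 + 73.13·819 + 70.52·128 + 8.33·69 = 72439.60.
Real GDP 2022 (at 2014 prices) = 33.44·48 + 55.49·819 + 37.32·128 + 5.06·69 = 52177.53.
Deflator = Nominal/Real × 100 = 72439.60/52177.53 × 100 = 138.833.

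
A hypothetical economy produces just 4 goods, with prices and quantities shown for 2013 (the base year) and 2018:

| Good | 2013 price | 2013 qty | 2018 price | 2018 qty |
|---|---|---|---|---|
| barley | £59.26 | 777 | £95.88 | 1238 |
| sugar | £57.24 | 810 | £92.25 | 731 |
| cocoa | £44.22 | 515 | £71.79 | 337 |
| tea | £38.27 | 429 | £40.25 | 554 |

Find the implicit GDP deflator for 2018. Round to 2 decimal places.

153.74

Nominal GDP 2018 = 95.88·1238 + 92.25·731 + 71.79·337 + 40.25·554 = 232625.92.
Real GDP 2018 (at 2013 prices) = 59.26·1238 + 57.24·731 + 44.22·337 + 38.27·554 = 151310.04.
Deflator = Nominal/Real × 100 = 232625.92/151310.04 × 100 = 153.741.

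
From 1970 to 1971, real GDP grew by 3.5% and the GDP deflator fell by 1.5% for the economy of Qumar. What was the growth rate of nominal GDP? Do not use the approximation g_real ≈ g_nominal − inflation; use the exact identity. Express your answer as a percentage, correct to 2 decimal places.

1.95%

(1 + g_nom) = (1 + g_real)(1 + π) = 1.0350 × 0.9850 = 1.01948.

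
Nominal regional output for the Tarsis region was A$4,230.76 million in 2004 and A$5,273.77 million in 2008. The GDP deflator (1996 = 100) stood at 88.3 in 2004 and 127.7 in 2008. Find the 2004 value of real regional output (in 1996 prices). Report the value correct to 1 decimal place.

Real regional output = Nominal / (GDP deflator/100) = 4230.76 / 0.883 = 4791.35.

A$4,791.3 million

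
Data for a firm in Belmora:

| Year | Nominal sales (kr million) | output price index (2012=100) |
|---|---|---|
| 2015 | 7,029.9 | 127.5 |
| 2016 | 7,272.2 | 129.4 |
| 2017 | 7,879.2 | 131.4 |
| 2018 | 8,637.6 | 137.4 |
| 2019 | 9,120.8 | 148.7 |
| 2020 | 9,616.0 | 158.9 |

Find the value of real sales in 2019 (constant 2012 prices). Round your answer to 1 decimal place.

Real sales 2019 = 9120.8 / 1.487 = 6133.69.

kr 6,133.7 million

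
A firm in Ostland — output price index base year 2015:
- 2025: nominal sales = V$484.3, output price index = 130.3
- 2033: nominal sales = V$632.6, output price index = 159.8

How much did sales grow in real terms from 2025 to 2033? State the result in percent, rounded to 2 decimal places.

Real sales 2025 = 484.3 / 1.303 = 371.68.
Real sales 2033 = 632.6 / 1.598 = 395.87.
Real growth = 395.87 / 371.68 − 1 = 0.0651.

6.51%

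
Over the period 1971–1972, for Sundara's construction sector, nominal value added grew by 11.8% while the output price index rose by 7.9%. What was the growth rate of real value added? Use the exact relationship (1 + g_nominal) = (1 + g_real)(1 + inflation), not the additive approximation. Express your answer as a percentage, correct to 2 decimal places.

3.61%

(1 + g_nom) = (1 + g_real)(1 + π), so g_real = 1.1180 / 1.0790 − 1 = 0.03614.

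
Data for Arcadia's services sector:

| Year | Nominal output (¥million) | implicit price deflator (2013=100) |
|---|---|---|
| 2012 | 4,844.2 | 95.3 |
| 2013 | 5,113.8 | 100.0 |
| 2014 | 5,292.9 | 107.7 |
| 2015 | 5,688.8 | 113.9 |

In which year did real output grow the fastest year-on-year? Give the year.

2015

2013: real = 5113.8/1.000 = 5113.80; growth vs 2012 (5083.11) = 0.60%.
2014: real = 5292.9/1.077 = 4914.48; growth vs 2013 (5113.80) = -3.90%.
2015: real = 5688.8/1.139 = 4994.56; growth vs 2014 (4914.48) = 1.63%.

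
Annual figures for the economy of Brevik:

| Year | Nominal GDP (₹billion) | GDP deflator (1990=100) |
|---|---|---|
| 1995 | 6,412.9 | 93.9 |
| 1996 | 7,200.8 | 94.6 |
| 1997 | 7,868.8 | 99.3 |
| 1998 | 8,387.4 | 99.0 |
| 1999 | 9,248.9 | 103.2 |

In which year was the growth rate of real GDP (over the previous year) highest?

1996

1996: real = 7200.8/0.946 = 7611.84; growth vs 1995 (6829.50) = 11.46%.
1997: real = 7868.8/0.993 = 7924.27; growth vs 1996 (7611.84) = 4.10%.
1998: real = 8387.4/0.990 = 8472.12; growth vs 1997 (7924.27) = 6.91%.
1999: real = 9248.9/1.032 = 8962.11; growth vs 1998 (8472.12) = 5.78%.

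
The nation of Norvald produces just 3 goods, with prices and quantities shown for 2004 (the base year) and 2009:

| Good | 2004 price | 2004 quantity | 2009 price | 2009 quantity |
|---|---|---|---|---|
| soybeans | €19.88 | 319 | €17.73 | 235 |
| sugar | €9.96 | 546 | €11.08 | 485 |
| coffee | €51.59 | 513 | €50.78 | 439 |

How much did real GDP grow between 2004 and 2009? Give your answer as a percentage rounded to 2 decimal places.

-15.94%

Real GDP 2004 = Nominal GDP 2004 = 19.88·319 + 9.96·546 + 51.59·513 = 38245.55.
Real GDP 2009 (at 2004 prices) = 19.88·235 + 9.96·485 + 51.59·439 = 32150.41.
Real growth = 32150.41/38245.55 − 1 = -0.1594.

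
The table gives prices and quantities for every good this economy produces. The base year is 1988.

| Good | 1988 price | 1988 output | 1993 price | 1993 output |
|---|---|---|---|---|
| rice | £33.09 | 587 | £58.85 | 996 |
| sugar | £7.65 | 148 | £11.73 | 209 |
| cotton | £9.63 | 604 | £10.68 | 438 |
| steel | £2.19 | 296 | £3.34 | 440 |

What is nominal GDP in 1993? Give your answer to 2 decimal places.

£67213.61

Nominal GDP 1993 = Σ (p_1993 × q_1993) = 58.85·996 + 11.73·209 + 10.68·438 + 3.34·440 = 67213.61.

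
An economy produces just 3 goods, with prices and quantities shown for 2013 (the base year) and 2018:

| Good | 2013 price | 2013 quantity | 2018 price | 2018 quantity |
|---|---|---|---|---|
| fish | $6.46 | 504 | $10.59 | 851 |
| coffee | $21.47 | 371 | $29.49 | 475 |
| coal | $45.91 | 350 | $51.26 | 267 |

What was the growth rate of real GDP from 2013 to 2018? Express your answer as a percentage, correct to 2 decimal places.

Real GDP 2013 = Nominal GDP 2013 = 6.46·504 + 21.47·371 + 45.91·350 = 27289.71.
Real GDP 2018 (at 2013 prices) = 6.46·851 + 21.47·475 + 45.91·267 = 27953.68.
Real growth = 27953.68/27289.71 − 1 = 0.0243.

2.43%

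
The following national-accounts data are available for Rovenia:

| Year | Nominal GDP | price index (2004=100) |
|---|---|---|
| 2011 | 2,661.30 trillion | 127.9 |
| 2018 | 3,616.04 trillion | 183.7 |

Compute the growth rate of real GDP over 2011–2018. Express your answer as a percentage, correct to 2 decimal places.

-5.40%

Real GDP 2011 = 2661.30 / 1.279 = 2080.77.
Real GDP 2018 = 3616.04 / 1.837 = 1968.45.
Real growth = 1968.45 / 2080.77 − 1 = -0.0540.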